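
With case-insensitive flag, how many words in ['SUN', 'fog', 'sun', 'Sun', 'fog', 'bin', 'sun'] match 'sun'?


Case-insensitive matching: compare each word's lowercase form to 'sun'.
  'SUN' -> lower='sun' -> MATCH
  'fog' -> lower='fog' -> no
  'sun' -> lower='sun' -> MATCH
  'Sun' -> lower='sun' -> MATCH
  'fog' -> lower='fog' -> no
  'bin' -> lower='bin' -> no
  'sun' -> lower='sun' -> MATCH
Matches: ['SUN', 'sun', 'Sun', 'sun']
Count: 4

4


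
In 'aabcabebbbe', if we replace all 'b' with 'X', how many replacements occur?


re.sub('b', 'X', text) replaces every occurrence of 'b' with 'X'.
Text: 'aabcabebbbe'
Scanning for 'b':
  pos 2: 'b' -> replacement #1
  pos 5: 'b' -> replacement #2
  pos 7: 'b' -> replacement #3
  pos 8: 'b' -> replacement #4
  pos 9: 'b' -> replacement #5
Total replacements: 5

5


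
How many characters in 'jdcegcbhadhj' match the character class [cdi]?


Character class [cdi] matches any of: {c, d, i}
Scanning string 'jdcegcbhadhj' character by character:
  pos 0: 'j' -> no
  pos 1: 'd' -> MATCH
  pos 2: 'c' -> MATCH
  pos 3: 'e' -> no
  pos 4: 'g' -> no
  pos 5: 'c' -> MATCH
  pos 6: 'b' -> no
  pos 7: 'h' -> no
  pos 8: 'a' -> no
  pos 9: 'd' -> MATCH
  pos 10: 'h' -> no
  pos 11: 'j' -> no
Total matches: 4

4


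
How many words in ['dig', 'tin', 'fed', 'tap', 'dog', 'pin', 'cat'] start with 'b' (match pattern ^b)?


Pattern ^b anchors to start of word. Check which words begin with 'b':
  'dig' -> no
  'tin' -> no
  'fed' -> no
  'tap' -> no
  'dog' -> no
  'pin' -> no
  'cat' -> no
Matching words: []
Count: 0

0


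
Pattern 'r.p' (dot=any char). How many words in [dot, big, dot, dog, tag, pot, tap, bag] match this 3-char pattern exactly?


Pattern 'r.p' means: starts with 'r', any single char, ends with 'p'.
Checking each word (must be exactly 3 chars):
  'dot' (len=3): no
  'big' (len=3): no
  'dot' (len=3): no
  'dog' (len=3): no
  'tag' (len=3): no
  'pot' (len=3): no
  'tap' (len=3): no
  'bag' (len=3): no
Matching words: []
Total: 0

0


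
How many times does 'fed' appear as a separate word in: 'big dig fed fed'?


Scanning each word for exact match 'fed':
  Word 1: 'big' -> no
  Word 2: 'dig' -> no
  Word 3: 'fed' -> MATCH
  Word 4: 'fed' -> MATCH
Total matches: 2

2


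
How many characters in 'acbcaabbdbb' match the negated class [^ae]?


Negated class [^ae] matches any char NOT in {a, e}
Scanning 'acbcaabbdbb':
  pos 0: 'a' -> no (excluded)
  pos 1: 'c' -> MATCH
  pos 2: 'b' -> MATCH
  pos 3: 'c' -> MATCH
  pos 4: 'a' -> no (excluded)
  pos 5: 'a' -> no (excluded)
  pos 6: 'b' -> MATCH
  pos 7: 'b' -> MATCH
  pos 8: 'd' -> MATCH
  pos 9: 'b' -> MATCH
  pos 10: 'b' -> MATCH
Total matches: 8

8


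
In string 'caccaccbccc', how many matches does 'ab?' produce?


Pattern 'ab?' matches 'a' optionally followed by 'b'.
String: 'caccaccbccc'
Scanning left to right for 'a' then checking next char:
  Match 1: 'a' (a not followed by b)
  Match 2: 'a' (a not followed by b)
Total matches: 2

2


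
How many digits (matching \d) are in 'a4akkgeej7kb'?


\d matches any digit 0-9.
Scanning 'a4akkgeej7kb':
  pos 1: '4' -> DIGIT
  pos 9: '7' -> DIGIT
Digits found: ['4', '7']
Total: 2

2


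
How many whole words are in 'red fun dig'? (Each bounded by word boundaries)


Word boundaries (\b) mark the start/end of each word.
Text: 'red fun dig'
Splitting by whitespace:
  Word 1: 'red'
  Word 2: 'fun'
  Word 3: 'dig'
Total whole words: 3

3


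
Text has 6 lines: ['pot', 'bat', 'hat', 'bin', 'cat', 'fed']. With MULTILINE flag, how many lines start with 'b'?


With MULTILINE flag, ^ matches the start of each line.
Lines: ['pot', 'bat', 'hat', 'bin', 'cat', 'fed']
Checking which lines start with 'b':
  Line 1: 'pot' -> no
  Line 2: 'bat' -> MATCH
  Line 3: 'hat' -> no
  Line 4: 'bin' -> MATCH
  Line 5: 'cat' -> no
  Line 6: 'fed' -> no
Matching lines: ['bat', 'bin']
Count: 2

2


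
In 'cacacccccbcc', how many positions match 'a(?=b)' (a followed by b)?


Lookahead 'a(?=b)' matches 'a' only when followed by 'b'.
String: 'cacacccccbcc'
Checking each position where char is 'a':
  pos 1: 'a' -> no (next='c')
  pos 3: 'a' -> no (next='c')
Matching positions: []
Count: 0

0


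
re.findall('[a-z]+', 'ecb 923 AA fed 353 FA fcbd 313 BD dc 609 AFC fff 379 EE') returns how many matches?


Pattern '[a-z]+' finds one or more lowercase letters.
Text: 'ecb 923 AA fed 353 FA fcbd 313 BD dc 609 AFC fff 379 EE'
Scanning for matches:
  Match 1: 'ecb'
  Match 2: 'fed'
  Match 3: 'fcbd'
  Match 4: 'dc'
  Match 5: 'fff'
Total matches: 5

5


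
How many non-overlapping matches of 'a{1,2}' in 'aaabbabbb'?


Pattern 'a{1,2}' matches between 1 and 2 consecutive a's (greedy).
String: 'aaabbabbb'
Finding runs of a's and applying greedy matching:
  Run at pos 0: 'aaa' (length 3)
  Run at pos 5: 'a' (length 1)
Matches: ['aa', 'a', 'a']
Count: 3

3


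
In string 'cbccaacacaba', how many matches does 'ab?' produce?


Pattern 'ab?' matches 'a' optionally followed by 'b'.
String: 'cbccaacacaba'
Scanning left to right for 'a' then checking next char:
  Match 1: 'a' (a not followed by b)
  Match 2: 'a' (a not followed by b)
  Match 3: 'a' (a not followed by b)
  Match 4: 'ab' (a followed by b)
  Match 5: 'a' (a not followed by b)
Total matches: 5

5


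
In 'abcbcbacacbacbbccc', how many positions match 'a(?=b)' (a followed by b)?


Lookahead 'a(?=b)' matches 'a' only when followed by 'b'.
String: 'abcbcbacacbacbbccc'
Checking each position where char is 'a':
  pos 0: 'a' -> MATCH (next='b')
  pos 6: 'a' -> no (next='c')
  pos 8: 'a' -> no (next='c')
  pos 11: 'a' -> no (next='c')
Matching positions: [0]
Count: 1

1


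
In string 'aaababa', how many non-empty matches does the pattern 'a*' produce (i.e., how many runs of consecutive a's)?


Pattern 'a*' matches zero or more a's. We want non-empty runs of consecutive a's.
String: 'aaababa'
Walking through the string to find runs of a's:
  Run 1: positions 0-2 -> 'aaa'
  Run 2: positions 4-4 -> 'a'
  Run 3: positions 6-6 -> 'a'
Non-empty runs found: ['aaa', 'a', 'a']
Count: 3

3


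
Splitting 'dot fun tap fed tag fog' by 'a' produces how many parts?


Splitting by 'a' breaks the string at each occurrence of the separator.
Text: 'dot fun tap fed tag fog'
Parts after split:
  Part 1: 'dot fun t'
  Part 2: 'p fed t'
  Part 3: 'g fog'
Total parts: 3

3


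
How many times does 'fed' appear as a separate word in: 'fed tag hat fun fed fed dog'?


Scanning each word for exact match 'fed':
  Word 1: 'fed' -> MATCH
  Word 2: 'tag' -> no
  Word 3: 'hat' -> no
  Word 4: 'fun' -> no
  Word 5: 'fed' -> MATCH
  Word 6: 'fed' -> MATCH
  Word 7: 'dog' -> no
Total matches: 3

3


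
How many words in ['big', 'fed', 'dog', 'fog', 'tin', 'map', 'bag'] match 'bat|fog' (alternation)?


Alternation 'bat|fog' matches either 'bat' or 'fog'.
Checking each word:
  'big' -> no
  'fed' -> no
  'dog' -> no
  'fog' -> MATCH
  'tin' -> no
  'map' -> no
  'bag' -> no
Matches: ['fog']
Count: 1

1


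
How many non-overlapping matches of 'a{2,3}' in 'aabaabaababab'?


Pattern 'a{2,3}' matches between 2 and 3 consecutive a's (greedy).
String: 'aabaabaababab'
Finding runs of a's and applying greedy matching:
  Run at pos 0: 'aa' (length 2)
  Run at pos 3: 'aa' (length 2)
  Run at pos 6: 'aa' (length 2)
  Run at pos 9: 'a' (length 1)
  Run at pos 11: 'a' (length 1)
Matches: ['aa', 'aa', 'aa']
Count: 3

3


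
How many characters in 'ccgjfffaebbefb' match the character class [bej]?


Character class [bej] matches any of: {b, e, j}
Scanning string 'ccgjfffaebbefb' character by character:
  pos 0: 'c' -> no
  pos 1: 'c' -> no
  pos 2: 'g' -> no
  pos 3: 'j' -> MATCH
  pos 4: 'f' -> no
  pos 5: 'f' -> no
  pos 6: 'f' -> no
  pos 7: 'a' -> no
  pos 8: 'e' -> MATCH
  pos 9: 'b' -> MATCH
  pos 10: 'b' -> MATCH
  pos 11: 'e' -> MATCH
  pos 12: 'f' -> no
  pos 13: 'b' -> MATCH
Total matches: 6

6


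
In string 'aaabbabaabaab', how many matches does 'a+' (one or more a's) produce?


Pattern 'a+' matches one or more consecutive a's.
String: 'aaabbabaabaab'
Scanning for runs of a:
  Match 1: 'aaa' (length 3)
  Match 2: 'a' (length 1)
  Match 3: 'aa' (length 2)
  Match 4: 'aa' (length 2)
Total matches: 4

4


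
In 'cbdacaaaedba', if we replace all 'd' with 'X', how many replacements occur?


re.sub('d', 'X', text) replaces every occurrence of 'd' with 'X'.
Text: 'cbdacaaaedba'
Scanning for 'd':
  pos 2: 'd' -> replacement #1
  pos 9: 'd' -> replacement #2
Total replacements: 2

2


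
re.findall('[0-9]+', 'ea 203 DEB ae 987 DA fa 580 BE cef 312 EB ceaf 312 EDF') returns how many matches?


Pattern '[0-9]+' finds one or more digits.
Text: 'ea 203 DEB ae 987 DA fa 580 BE cef 312 EB ceaf 312 EDF'
Scanning for matches:
  Match 1: '203'
  Match 2: '987'
  Match 3: '580'
  Match 4: '312'
  Match 5: '312'
Total matches: 5

5


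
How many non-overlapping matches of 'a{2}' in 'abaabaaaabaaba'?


Pattern 'a{2}' matches exactly 2 consecutive a's (greedy, non-overlapping).
String: 'abaabaaaabaaba'
Scanning for runs of a's:
  Run at pos 0: 'a' (length 1) -> 0 match(es)
  Run at pos 2: 'aa' (length 2) -> 1 match(es)
  Run at pos 5: 'aaaa' (length 4) -> 2 match(es)
  Run at pos 10: 'aa' (length 2) -> 1 match(es)
  Run at pos 13: 'a' (length 1) -> 0 match(es)
Matches found: ['aa', 'aa', 'aa', 'aa']
Total: 4

4


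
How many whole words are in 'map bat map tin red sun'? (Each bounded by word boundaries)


Word boundaries (\b) mark the start/end of each word.
Text: 'map bat map tin red sun'
Splitting by whitespace:
  Word 1: 'map'
  Word 2: 'bat'
  Word 3: 'map'
  Word 4: 'tin'
  Word 5: 'red'
  Word 6: 'sun'
Total whole words: 6

6


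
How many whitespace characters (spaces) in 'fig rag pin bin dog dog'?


\s matches whitespace characters (spaces, tabs, etc.).
Text: 'fig rag pin bin dog dog'
This text has 6 words separated by spaces.
Number of spaces = number of words - 1 = 6 - 1 = 5

5


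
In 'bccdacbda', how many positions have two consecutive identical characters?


Looking for consecutive identical characters in 'bccdacbda':
  pos 0-1: 'b' vs 'c' -> different
  pos 1-2: 'c' vs 'c' -> MATCH ('cc')
  pos 2-3: 'c' vs 'd' -> different
  pos 3-4: 'd' vs 'a' -> different
  pos 4-5: 'a' vs 'c' -> different
  pos 5-6: 'c' vs 'b' -> different
  pos 6-7: 'b' vs 'd' -> different
  pos 7-8: 'd' vs 'a' -> different
Consecutive identical pairs: ['cc']
Count: 1

1


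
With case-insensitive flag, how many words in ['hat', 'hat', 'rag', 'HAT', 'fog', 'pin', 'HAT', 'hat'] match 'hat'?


Case-insensitive matching: compare each word's lowercase form to 'hat'.
  'hat' -> lower='hat' -> MATCH
  'hat' -> lower='hat' -> MATCH
  'rag' -> lower='rag' -> no
  'HAT' -> lower='hat' -> MATCH
  'fog' -> lower='fog' -> no
  'pin' -> lower='pin' -> no
  'HAT' -> lower='hat' -> MATCH
  'hat' -> lower='hat' -> MATCH
Matches: ['hat', 'hat', 'HAT', 'HAT', 'hat']
Count: 5

5


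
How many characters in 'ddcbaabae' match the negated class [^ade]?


Negated class [^ade] matches any char NOT in {a, d, e}
Scanning 'ddcbaabae':
  pos 0: 'd' -> no (excluded)
  pos 1: 'd' -> no (excluded)
  pos 2: 'c' -> MATCH
  pos 3: 'b' -> MATCH
  pos 4: 'a' -> no (excluded)
  pos 5: 'a' -> no (excluded)
  pos 6: 'b' -> MATCH
  pos 7: 'a' -> no (excluded)
  pos 8: 'e' -> no (excluded)
Total matches: 3

3


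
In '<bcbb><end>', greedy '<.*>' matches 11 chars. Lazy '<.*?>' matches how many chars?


Greedy '<.*>' tries to match as MUCH as possible.
Lazy '<.*?>' tries to match as LITTLE as possible.

String: '<bcbb><end>'
Greedy '<.*>' starts at first '<' and extends to the LAST '>': '<bcbb><end>' (11 chars)
Lazy '<.*?>' starts at first '<' and stops at the FIRST '>': '<bcbb>' (6 chars)

6


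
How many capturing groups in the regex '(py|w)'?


To count capturing groups, count each '(' that starts a group.
Pattern: '(py|w)'
Walking through the pattern:
  Position 0: '(' -> group #1
Total capturing groups: 1

1


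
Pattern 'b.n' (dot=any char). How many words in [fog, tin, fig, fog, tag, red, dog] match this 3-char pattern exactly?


Pattern 'b.n' means: starts with 'b', any single char, ends with 'n'.
Checking each word (must be exactly 3 chars):
  'fog' (len=3): no
  'tin' (len=3): no
  'fig' (len=3): no
  'fog' (len=3): no
  'tag' (len=3): no
  'red' (len=3): no
  'dog' (len=3): no
Matching words: []
Total: 0

0


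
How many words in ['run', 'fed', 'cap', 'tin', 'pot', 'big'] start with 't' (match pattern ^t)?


Pattern ^t anchors to start of word. Check which words begin with 't':
  'run' -> no
  'fed' -> no
  'cap' -> no
  'tin' -> MATCH (starts with 't')
  'pot' -> no
  'big' -> no
Matching words: ['tin']
Count: 1

1


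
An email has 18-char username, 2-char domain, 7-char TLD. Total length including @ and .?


An email address has format: username@domain.tld
Username length: 18
'@' character: 1
Domain length: 2
'.' character: 1
TLD length: 7
Total = 18 + 1 + 2 + 1 + 7 = 29

29


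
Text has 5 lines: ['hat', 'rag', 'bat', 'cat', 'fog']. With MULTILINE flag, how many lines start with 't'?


With MULTILINE flag, ^ matches the start of each line.
Lines: ['hat', 'rag', 'bat', 'cat', 'fog']
Checking which lines start with 't':
  Line 1: 'hat' -> no
  Line 2: 'rag' -> no
  Line 3: 'bat' -> no
  Line 4: 'cat' -> no
  Line 5: 'fog' -> no
Matching lines: []
Count: 0

0


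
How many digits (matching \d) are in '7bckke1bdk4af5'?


\d matches any digit 0-9.
Scanning '7bckke1bdk4af5':
  pos 0: '7' -> DIGIT
  pos 6: '1' -> DIGIT
  pos 10: '4' -> DIGIT
  pos 13: '5' -> DIGIT
Digits found: ['7', '1', '4', '5']
Total: 4

4


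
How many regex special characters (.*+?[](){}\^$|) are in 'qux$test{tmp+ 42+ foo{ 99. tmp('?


Regex special characters are: . * + ? [ ] ( ) { } \ ^ $ |
Scanning 'qux$test{tmp+ 42+ foo{ 99. tmp(':
  pos 3: '$' -> SPECIAL
  pos 8: '{' -> SPECIAL
  pos 12: '+' -> SPECIAL
  pos 16: '+' -> SPECIAL
  pos 21: '{' -> SPECIAL
  pos 25: '.' -> SPECIAL
  pos 30: '(' -> SPECIAL
Special chars found: ['$', '{', '+', '+', '{', '.', '(']
Total: 7

7


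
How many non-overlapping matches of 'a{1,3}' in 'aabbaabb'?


Pattern 'a{1,3}' matches between 1 and 3 consecutive a's (greedy).
String: 'aabbaabb'
Finding runs of a's and applying greedy matching:
  Run at pos 0: 'aa' (length 2)
  Run at pos 4: 'aa' (length 2)
Matches: ['aa', 'aa']
Count: 2

2


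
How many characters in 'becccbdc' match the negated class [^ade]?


Negated class [^ade] matches any char NOT in {a, d, e}
Scanning 'becccbdc':
  pos 0: 'b' -> MATCH
  pos 1: 'e' -> no (excluded)
  pos 2: 'c' -> MATCH
  pos 3: 'c' -> MATCH
  pos 4: 'c' -> MATCH
  pos 5: 'b' -> MATCH
  pos 6: 'd' -> no (excluded)
  pos 7: 'c' -> MATCH
Total matches: 6

6


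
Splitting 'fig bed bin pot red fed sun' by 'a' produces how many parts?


Splitting by 'a' breaks the string at each occurrence of the separator.
Text: 'fig bed bin pot red fed sun'
Parts after split:
  Part 1: 'fig bed bin pot red fed sun'
Total parts: 1

1


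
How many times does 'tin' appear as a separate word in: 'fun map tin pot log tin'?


Scanning each word for exact match 'tin':
  Word 1: 'fun' -> no
  Word 2: 'map' -> no
  Word 3: 'tin' -> MATCH
  Word 4: 'pot' -> no
  Word 5: 'log' -> no
  Word 6: 'tin' -> MATCH
Total matches: 2

2


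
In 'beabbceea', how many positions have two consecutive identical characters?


Looking for consecutive identical characters in 'beabbceea':
  pos 0-1: 'b' vs 'e' -> different
  pos 1-2: 'e' vs 'a' -> different
  pos 2-3: 'a' vs 'b' -> different
  pos 3-4: 'b' vs 'b' -> MATCH ('bb')
  pos 4-5: 'b' vs 'c' -> different
  pos 5-6: 'c' vs 'e' -> different
  pos 6-7: 'e' vs 'e' -> MATCH ('ee')
  pos 7-8: 'e' vs 'a' -> different
Consecutive identical pairs: ['bb', 'ee']
Count: 2

2


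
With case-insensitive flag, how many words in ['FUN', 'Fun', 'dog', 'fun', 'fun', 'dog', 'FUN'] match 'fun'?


Case-insensitive matching: compare each word's lowercase form to 'fun'.
  'FUN' -> lower='fun' -> MATCH
  'Fun' -> lower='fun' -> MATCH
  'dog' -> lower='dog' -> no
  'fun' -> lower='fun' -> MATCH
  'fun' -> lower='fun' -> MATCH
  'dog' -> lower='dog' -> no
  'FUN' -> lower='fun' -> MATCH
Matches: ['FUN', 'Fun', 'fun', 'fun', 'FUN']
Count: 5

5


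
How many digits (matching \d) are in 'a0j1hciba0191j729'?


\d matches any digit 0-9.
Scanning 'a0j1hciba0191j729':
  pos 1: '0' -> DIGIT
  pos 3: '1' -> DIGIT
  pos 9: '0' -> DIGIT
  pos 10: '1' -> DIGIT
  pos 11: '9' -> DIGIT
  pos 12: '1' -> DIGIT
  pos 14: '7' -> DIGIT
  pos 15: '2' -> DIGIT
  pos 16: '9' -> DIGIT
Digits found: ['0', '1', '0', '1', '9', '1', '7', '2', '9']
Total: 9

9


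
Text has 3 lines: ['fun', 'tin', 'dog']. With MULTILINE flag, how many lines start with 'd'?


With MULTILINE flag, ^ matches the start of each line.
Lines: ['fun', 'tin', 'dog']
Checking which lines start with 'd':
  Line 1: 'fun' -> no
  Line 2: 'tin' -> no
  Line 3: 'dog' -> MATCH
Matching lines: ['dog']
Count: 1

1


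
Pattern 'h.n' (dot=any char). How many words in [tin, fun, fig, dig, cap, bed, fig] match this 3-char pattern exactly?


Pattern 'h.n' means: starts with 'h', any single char, ends with 'n'.
Checking each word (must be exactly 3 chars):
  'tin' (len=3): no
  'fun' (len=3): no
  'fig' (len=3): no
  'dig' (len=3): no
  'cap' (len=3): no
  'bed' (len=3): no
  'fig' (len=3): no
Matching words: []
Total: 0

0


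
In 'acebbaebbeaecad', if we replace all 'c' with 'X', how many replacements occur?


re.sub('c', 'X', text) replaces every occurrence of 'c' with 'X'.
Text: 'acebbaebbeaecad'
Scanning for 'c':
  pos 1: 'c' -> replacement #1
  pos 12: 'c' -> replacement #2
Total replacements: 2

2


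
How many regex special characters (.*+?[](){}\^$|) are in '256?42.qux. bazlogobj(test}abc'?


Regex special characters are: . * + ? [ ] ( ) { } \ ^ $ |
Scanning '256?42.qux. bazlogobj(test}abc':
  pos 3: '?' -> SPECIAL
  pos 6: '.' -> SPECIAL
  pos 10: '.' -> SPECIAL
  pos 21: '(' -> SPECIAL
  pos 26: '}' -> SPECIAL
Special chars found: ['?', '.', '.', '(', '}']
Total: 5

5


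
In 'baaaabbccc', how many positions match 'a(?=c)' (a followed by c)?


Lookahead 'a(?=c)' matches 'a' only when followed by 'c'.
String: 'baaaabbccc'
Checking each position where char is 'a':
  pos 1: 'a' -> no (next='a')
  pos 2: 'a' -> no (next='a')
  pos 3: 'a' -> no (next='a')
  pos 4: 'a' -> no (next='b')
Matching positions: []
Count: 0

0


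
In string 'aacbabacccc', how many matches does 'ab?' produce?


Pattern 'ab?' matches 'a' optionally followed by 'b'.
String: 'aacbabacccc'
Scanning left to right for 'a' then checking next char:
  Match 1: 'a' (a not followed by b)
  Match 2: 'a' (a not followed by b)
  Match 3: 'ab' (a followed by b)
  Match 4: 'a' (a not followed by b)
Total matches: 4

4


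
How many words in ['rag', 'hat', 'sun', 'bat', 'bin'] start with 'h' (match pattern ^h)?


Pattern ^h anchors to start of word. Check which words begin with 'h':
  'rag' -> no
  'hat' -> MATCH (starts with 'h')
  'sun' -> no
  'bat' -> no
  'bin' -> no
Matching words: ['hat']
Count: 1

1


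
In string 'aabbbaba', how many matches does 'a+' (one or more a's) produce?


Pattern 'a+' matches one or more consecutive a's.
String: 'aabbbaba'
Scanning for runs of a:
  Match 1: 'aa' (length 2)
  Match 2: 'a' (length 1)
  Match 3: 'a' (length 1)
Total matches: 3

3


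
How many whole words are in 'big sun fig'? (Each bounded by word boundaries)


Word boundaries (\b) mark the start/end of each word.
Text: 'big sun fig'
Splitting by whitespace:
  Word 1: 'big'
  Word 2: 'sun'
  Word 3: 'fig'
Total whole words: 3

3


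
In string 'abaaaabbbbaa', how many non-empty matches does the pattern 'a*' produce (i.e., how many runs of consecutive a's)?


Pattern 'a*' matches zero or more a's. We want non-empty runs of consecutive a's.
String: 'abaaaabbbbaa'
Walking through the string to find runs of a's:
  Run 1: positions 0-0 -> 'a'
  Run 2: positions 2-5 -> 'aaaa'
  Run 3: positions 10-11 -> 'aa'
Non-empty runs found: ['a', 'aaaa', 'aa']
Count: 3

3


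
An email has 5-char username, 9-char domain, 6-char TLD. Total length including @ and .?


An email address has format: username@domain.tld
Username length: 5
'@' character: 1
Domain length: 9
'.' character: 1
TLD length: 6
Total = 5 + 1 + 9 + 1 + 6 = 22

22


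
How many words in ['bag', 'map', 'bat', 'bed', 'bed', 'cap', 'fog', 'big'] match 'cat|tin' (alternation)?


Alternation 'cat|tin' matches either 'cat' or 'tin'.
Checking each word:
  'bag' -> no
  'map' -> no
  'bat' -> no
  'bed' -> no
  'bed' -> no
  'cap' -> no
  'fog' -> no
  'big' -> no
Matches: []
Count: 0

0


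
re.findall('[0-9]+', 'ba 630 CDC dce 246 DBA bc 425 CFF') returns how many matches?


Pattern '[0-9]+' finds one or more digits.
Text: 'ba 630 CDC dce 246 DBA bc 425 CFF'
Scanning for matches:
  Match 1: '630'
  Match 2: '246'
  Match 3: '425'
Total matches: 3

3


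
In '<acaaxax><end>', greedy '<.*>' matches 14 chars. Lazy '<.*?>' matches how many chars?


Greedy '<.*>' tries to match as MUCH as possible.
Lazy '<.*?>' tries to match as LITTLE as possible.

String: '<acaaxax><end>'
Greedy '<.*>' starts at first '<' and extends to the LAST '>': '<acaaxax><end>' (14 chars)
Lazy '<.*?>' starts at first '<' and stops at the FIRST '>': '<acaaxax>' (9 chars)

9


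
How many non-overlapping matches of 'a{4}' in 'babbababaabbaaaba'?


Pattern 'a{4}' matches exactly 4 consecutive a's (greedy, non-overlapping).
String: 'babbababaabbaaaba'
Scanning for runs of a's:
  Run at pos 1: 'a' (length 1) -> 0 match(es)
  Run at pos 4: 'a' (length 1) -> 0 match(es)
  Run at pos 6: 'a' (length 1) -> 0 match(es)
  Run at pos 8: 'aa' (length 2) -> 0 match(es)
  Run at pos 12: 'aaa' (length 3) -> 0 match(es)
  Run at pos 16: 'a' (length 1) -> 0 match(es)
Matches found: []
Total: 0

0


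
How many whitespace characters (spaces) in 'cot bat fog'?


\s matches whitespace characters (spaces, tabs, etc.).
Text: 'cot bat fog'
This text has 3 words separated by spaces.
Number of spaces = number of words - 1 = 3 - 1 = 2

2


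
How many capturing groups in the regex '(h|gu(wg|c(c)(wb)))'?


To count capturing groups, count each '(' that starts a group.
Pattern: '(h|gu(wg|c(c)(wb)))'
Walking through the pattern:
  Position 0: '(' -> group #1
  Position 5: '(' -> group #2
  Position 10: '(' -> group #3
  Position 13: '(' -> group #4
Total capturing groups: 4

4


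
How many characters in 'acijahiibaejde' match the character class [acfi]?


Character class [acfi] matches any of: {a, c, f, i}
Scanning string 'acijahiibaejde' character by character:
  pos 0: 'a' -> MATCH
  pos 1: 'c' -> MATCH
  pos 2: 'i' -> MATCH
  pos 3: 'j' -> no
  pos 4: 'a' -> MATCH
  pos 5: 'h' -> no
  pos 6: 'i' -> MATCH
  pos 7: 'i' -> MATCH
  pos 8: 'b' -> no
  pos 9: 'a' -> MATCH
  pos 10: 'e' -> no
  pos 11: 'j' -> no
  pos 12: 'd' -> no
  pos 13: 'e' -> no
Total matches: 7

7


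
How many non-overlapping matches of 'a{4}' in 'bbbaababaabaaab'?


Pattern 'a{4}' matches exactly 4 consecutive a's (greedy, non-overlapping).
String: 'bbbaababaabaaab'
Scanning for runs of a's:
  Run at pos 3: 'aa' (length 2) -> 0 match(es)
  Run at pos 6: 'a' (length 1) -> 0 match(es)
  Run at pos 8: 'aa' (length 2) -> 0 match(es)
  Run at pos 11: 'aaa' (length 3) -> 0 match(es)
Matches found: []
Total: 0

0


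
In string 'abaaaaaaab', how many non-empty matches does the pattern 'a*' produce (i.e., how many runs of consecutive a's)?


Pattern 'a*' matches zero or more a's. We want non-empty runs of consecutive a's.
String: 'abaaaaaaab'
Walking through the string to find runs of a's:
  Run 1: positions 0-0 -> 'a'
  Run 2: positions 2-8 -> 'aaaaaaa'
Non-empty runs found: ['a', 'aaaaaaa']
Count: 2

2


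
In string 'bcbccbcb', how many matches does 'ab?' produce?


Pattern 'ab?' matches 'a' optionally followed by 'b'.
String: 'bcbccbcb'
Scanning left to right for 'a' then checking next char:
Total matches: 0

0


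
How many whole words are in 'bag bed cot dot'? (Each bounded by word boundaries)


Word boundaries (\b) mark the start/end of each word.
Text: 'bag bed cot dot'
Splitting by whitespace:
  Word 1: 'bag'
  Word 2: 'bed'
  Word 3: 'cot'
  Word 4: 'dot'
Total whole words: 4

4


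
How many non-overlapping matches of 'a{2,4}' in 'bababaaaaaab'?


Pattern 'a{2,4}' matches between 2 and 4 consecutive a's (greedy).
String: 'bababaaaaaab'
Finding runs of a's and applying greedy matching:
  Run at pos 1: 'a' (length 1)
  Run at pos 3: 'a' (length 1)
  Run at pos 5: 'aaaaaa' (length 6)
Matches: ['aaaa', 'aa']
Count: 2

2


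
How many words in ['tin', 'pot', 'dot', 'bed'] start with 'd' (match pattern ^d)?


Pattern ^d anchors to start of word. Check which words begin with 'd':
  'tin' -> no
  'pot' -> no
  'dot' -> MATCH (starts with 'd')
  'bed' -> no
Matching words: ['dot']
Count: 1

1


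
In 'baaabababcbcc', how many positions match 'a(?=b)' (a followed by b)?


Lookahead 'a(?=b)' matches 'a' only when followed by 'b'.
String: 'baaabababcbcc'
Checking each position where char is 'a':
  pos 1: 'a' -> no (next='a')
  pos 2: 'a' -> no (next='a')
  pos 3: 'a' -> MATCH (next='b')
  pos 5: 'a' -> MATCH (next='b')
  pos 7: 'a' -> MATCH (next='b')
Matching positions: [3, 5, 7]
Count: 3

3


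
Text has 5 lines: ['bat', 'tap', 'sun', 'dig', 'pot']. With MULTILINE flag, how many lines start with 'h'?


With MULTILINE flag, ^ matches the start of each line.
Lines: ['bat', 'tap', 'sun', 'dig', 'pot']
Checking which lines start with 'h':
  Line 1: 'bat' -> no
  Line 2: 'tap' -> no
  Line 3: 'sun' -> no
  Line 4: 'dig' -> no
  Line 5: 'pot' -> no
Matching lines: []
Count: 0

0


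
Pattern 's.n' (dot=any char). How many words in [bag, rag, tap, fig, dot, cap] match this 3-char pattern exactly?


Pattern 's.n' means: starts with 's', any single char, ends with 'n'.
Checking each word (must be exactly 3 chars):
  'bag' (len=3): no
  'rag' (len=3): no
  'tap' (len=3): no
  'fig' (len=3): no
  'dot' (len=3): no
  'cap' (len=3): no
Matching words: []
Total: 0

0


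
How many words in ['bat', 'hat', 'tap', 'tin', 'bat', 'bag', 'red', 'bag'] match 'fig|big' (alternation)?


Alternation 'fig|big' matches either 'fig' or 'big'.
Checking each word:
  'bat' -> no
  'hat' -> no
  'tap' -> no
  'tin' -> no
  'bat' -> no
  'bag' -> no
  'red' -> no
  'bag' -> no
Matches: []
Count: 0

0


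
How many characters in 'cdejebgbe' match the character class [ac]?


Character class [ac] matches any of: {a, c}
Scanning string 'cdejebgbe' character by character:
  pos 0: 'c' -> MATCH
  pos 1: 'd' -> no
  pos 2: 'e' -> no
  pos 3: 'j' -> no
  pos 4: 'e' -> no
  pos 5: 'b' -> no
  pos 6: 'g' -> no
  pos 7: 'b' -> no
  pos 8: 'e' -> no
Total matches: 1

1


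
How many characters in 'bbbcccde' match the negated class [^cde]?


Negated class [^cde] matches any char NOT in {c, d, e}
Scanning 'bbbcccde':
  pos 0: 'b' -> MATCH
  pos 1: 'b' -> MATCH
  pos 2: 'b' -> MATCH
  pos 3: 'c' -> no (excluded)
  pos 4: 'c' -> no (excluded)
  pos 5: 'c' -> no (excluded)
  pos 6: 'd' -> no (excluded)
  pos 7: 'e' -> no (excluded)
Total matches: 3

3


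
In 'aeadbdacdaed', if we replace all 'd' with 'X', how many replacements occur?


re.sub('d', 'X', text) replaces every occurrence of 'd' with 'X'.
Text: 'aeadbdacdaed'
Scanning for 'd':
  pos 3: 'd' -> replacement #1
  pos 5: 'd' -> replacement #2
  pos 8: 'd' -> replacement #3
  pos 11: 'd' -> replacement #4
Total replacements: 4

4


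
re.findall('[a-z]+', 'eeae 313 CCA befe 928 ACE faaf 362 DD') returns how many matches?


Pattern '[a-z]+' finds one or more lowercase letters.
Text: 'eeae 313 CCA befe 928 ACE faaf 362 DD'
Scanning for matches:
  Match 1: 'eeae'
  Match 2: 'befe'
  Match 3: 'faaf'
Total matches: 3

3


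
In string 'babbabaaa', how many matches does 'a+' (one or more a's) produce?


Pattern 'a+' matches one or more consecutive a's.
String: 'babbabaaa'
Scanning for runs of a:
  Match 1: 'a' (length 1)
  Match 2: 'a' (length 1)
  Match 3: 'aaa' (length 3)
Total matches: 3

3


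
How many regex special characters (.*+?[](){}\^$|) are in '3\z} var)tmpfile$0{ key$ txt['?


Regex special characters are: . * + ? [ ] ( ) { } \ ^ $ |
Scanning '3\z} var)tmpfile$0{ key$ txt[':
  pos 1: '\' -> SPECIAL
  pos 3: '}' -> SPECIAL
  pos 8: ')' -> SPECIAL
  pos 16: '$' -> SPECIAL
  pos 18: '{' -> SPECIAL
  pos 23: '$' -> SPECIAL
  pos 28: '[' -> SPECIAL
Special chars found: ['\\', '}', ')', '$', '{', '$', '[']
Total: 7

7


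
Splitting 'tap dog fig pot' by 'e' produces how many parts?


Splitting by 'e' breaks the string at each occurrence of the separator.
Text: 'tap dog fig pot'
Parts after split:
  Part 1: 'tap dog fig pot'
Total parts: 1

1


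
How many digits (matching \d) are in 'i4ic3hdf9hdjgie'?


\d matches any digit 0-9.
Scanning 'i4ic3hdf9hdjgie':
  pos 1: '4' -> DIGIT
  pos 4: '3' -> DIGIT
  pos 8: '9' -> DIGIT
Digits found: ['4', '3', '9']
Total: 3

3


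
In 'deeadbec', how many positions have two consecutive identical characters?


Looking for consecutive identical characters in 'deeadbec':
  pos 0-1: 'd' vs 'e' -> different
  pos 1-2: 'e' vs 'e' -> MATCH ('ee')
  pos 2-3: 'e' vs 'a' -> different
  pos 3-4: 'a' vs 'd' -> different
  pos 4-5: 'd' vs 'b' -> different
  pos 5-6: 'b' vs 'e' -> different
  pos 6-7: 'e' vs 'c' -> different
Consecutive identical pairs: ['ee']
Count: 1

1


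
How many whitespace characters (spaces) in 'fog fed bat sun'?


\s matches whitespace characters (spaces, tabs, etc.).
Text: 'fog fed bat sun'
This text has 4 words separated by spaces.
Number of spaces = number of words - 1 = 4 - 1 = 3

3


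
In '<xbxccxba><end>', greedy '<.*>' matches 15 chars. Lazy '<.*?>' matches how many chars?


Greedy '<.*>' tries to match as MUCH as possible.
Lazy '<.*?>' tries to match as LITTLE as possible.

String: '<xbxccxba><end>'
Greedy '<.*>' starts at first '<' and extends to the LAST '>': '<xbxccxba><end>' (15 chars)
Lazy '<.*?>' starts at first '<' and stops at the FIRST '>': '<xbxccxba>' (10 chars)

10


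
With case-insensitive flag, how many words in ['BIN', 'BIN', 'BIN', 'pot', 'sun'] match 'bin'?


Case-insensitive matching: compare each word's lowercase form to 'bin'.
  'BIN' -> lower='bin' -> MATCH
  'BIN' -> lower='bin' -> MATCH
  'BIN' -> lower='bin' -> MATCH
  'pot' -> lower='pot' -> no
  'sun' -> lower='sun' -> no
Matches: ['BIN', 'BIN', 'BIN']
Count: 3

3


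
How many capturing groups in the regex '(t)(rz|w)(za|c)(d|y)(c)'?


To count capturing groups, count each '(' that starts a group.
Pattern: '(t)(rz|w)(za|c)(d|y)(c)'
Walking through the pattern:
  Position 0: '(' -> group #1
  Position 3: '(' -> group #2
  Position 9: '(' -> group #3
  Position 15: '(' -> group #4
  Position 20: '(' -> group #5
Total capturing groups: 5

5


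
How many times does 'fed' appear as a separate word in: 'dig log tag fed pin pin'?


Scanning each word for exact match 'fed':
  Word 1: 'dig' -> no
  Word 2: 'log' -> no
  Word 3: 'tag' -> no
  Word 4: 'fed' -> MATCH
  Word 5: 'pin' -> no
  Word 6: 'pin' -> no
Total matches: 1

1


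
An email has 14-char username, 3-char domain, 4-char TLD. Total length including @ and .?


An email address has format: username@domain.tld
Username length: 14
'@' character: 1
Domain length: 3
'.' character: 1
TLD length: 4
Total = 14 + 1 + 3 + 1 + 4 = 23

23


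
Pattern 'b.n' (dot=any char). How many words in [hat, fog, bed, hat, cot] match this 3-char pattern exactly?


Pattern 'b.n' means: starts with 'b', any single char, ends with 'n'.
Checking each word (must be exactly 3 chars):
  'hat' (len=3): no
  'fog' (len=3): no
  'bed' (len=3): no
  'hat' (len=3): no
  'cot' (len=3): no
Matching words: []
Total: 0

0


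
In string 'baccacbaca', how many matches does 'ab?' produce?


Pattern 'ab?' matches 'a' optionally followed by 'b'.
String: 'baccacbaca'
Scanning left to right for 'a' then checking next char:
  Match 1: 'a' (a not followed by b)
  Match 2: 'a' (a not followed by b)
  Match 3: 'a' (a not followed by b)
  Match 4: 'a' (a not followed by b)
Total matches: 4

4


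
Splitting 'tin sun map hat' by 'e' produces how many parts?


Splitting by 'e' breaks the string at each occurrence of the separator.
Text: 'tin sun map hat'
Parts after split:
  Part 1: 'tin sun map hat'
Total parts: 1

1


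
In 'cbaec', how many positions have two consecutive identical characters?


Looking for consecutive identical characters in 'cbaec':
  pos 0-1: 'c' vs 'b' -> different
  pos 1-2: 'b' vs 'a' -> different
  pos 2-3: 'a' vs 'e' -> different
  pos 3-4: 'e' vs 'c' -> different
Consecutive identical pairs: []
Count: 0

0


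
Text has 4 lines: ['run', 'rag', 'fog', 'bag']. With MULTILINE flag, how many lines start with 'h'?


With MULTILINE flag, ^ matches the start of each line.
Lines: ['run', 'rag', 'fog', 'bag']
Checking which lines start with 'h':
  Line 1: 'run' -> no
  Line 2: 'rag' -> no
  Line 3: 'fog' -> no
  Line 4: 'bag' -> no
Matching lines: []
Count: 0

0


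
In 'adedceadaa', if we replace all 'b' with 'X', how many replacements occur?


re.sub('b', 'X', text) replaces every occurrence of 'b' with 'X'.
Text: 'adedceadaa'
Scanning for 'b':
Total replacements: 0

0


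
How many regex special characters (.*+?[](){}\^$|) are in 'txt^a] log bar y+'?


Regex special characters are: . * + ? [ ] ( ) { } \ ^ $ |
Scanning 'txt^a] log bar y+':
  pos 3: '^' -> SPECIAL
  pos 5: ']' -> SPECIAL
  pos 16: '+' -> SPECIAL
Special chars found: ['^', ']', '+']
Total: 3

3


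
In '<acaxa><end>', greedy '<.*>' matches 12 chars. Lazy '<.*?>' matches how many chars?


Greedy '<.*>' tries to match as MUCH as possible.
Lazy '<.*?>' tries to match as LITTLE as possible.

String: '<acaxa><end>'
Greedy '<.*>' starts at first '<' and extends to the LAST '>': '<acaxa><end>' (12 chars)
Lazy '<.*?>' starts at first '<' and stops at the FIRST '>': '<acaxa>' (7 chars)

7


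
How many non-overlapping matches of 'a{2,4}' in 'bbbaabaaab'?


Pattern 'a{2,4}' matches between 2 and 4 consecutive a's (greedy).
String: 'bbbaabaaab'
Finding runs of a's and applying greedy matching:
  Run at pos 3: 'aa' (length 2)
  Run at pos 6: 'aaa' (length 3)
Matches: ['aa', 'aaa']
Count: 2

2


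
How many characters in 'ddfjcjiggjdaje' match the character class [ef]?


Character class [ef] matches any of: {e, f}
Scanning string 'ddfjcjiggjdaje' character by character:
  pos 0: 'd' -> no
  pos 1: 'd' -> no
  pos 2: 'f' -> MATCH
  pos 3: 'j' -> no
  pos 4: 'c' -> no
  pos 5: 'j' -> no
  pos 6: 'i' -> no
  pos 7: 'g' -> no
  pos 8: 'g' -> no
  pos 9: 'j' -> no
  pos 10: 'd' -> no
  pos 11: 'a' -> no
  pos 12: 'j' -> no
  pos 13: 'e' -> MATCH
Total matches: 2

2


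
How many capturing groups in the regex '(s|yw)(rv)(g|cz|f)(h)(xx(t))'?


To count capturing groups, count each '(' that starts a group.
Pattern: '(s|yw)(rv)(g|cz|f)(h)(xx(t))'
Walking through the pattern:
  Position 0: '(' -> group #1
  Position 6: '(' -> group #2
  Position 10: '(' -> group #3
  Position 18: '(' -> group #4
  Position 21: '(' -> group #5
  Position 24: '(' -> group #6
Total capturing groups: 6

6


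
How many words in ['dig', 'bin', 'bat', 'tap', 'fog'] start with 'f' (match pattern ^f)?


Pattern ^f anchors to start of word. Check which words begin with 'f':
  'dig' -> no
  'bin' -> no
  'bat' -> no
  'tap' -> no
  'fog' -> MATCH (starts with 'f')
Matching words: ['fog']
Count: 1

1


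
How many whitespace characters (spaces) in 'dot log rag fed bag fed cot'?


\s matches whitespace characters (spaces, tabs, etc.).
Text: 'dot log rag fed bag fed cot'
This text has 7 words separated by spaces.
Number of spaces = number of words - 1 = 7 - 1 = 6

6


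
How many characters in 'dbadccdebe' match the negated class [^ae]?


Negated class [^ae] matches any char NOT in {a, e}
Scanning 'dbadccdebe':
  pos 0: 'd' -> MATCH
  pos 1: 'b' -> MATCH
  pos 2: 'a' -> no (excluded)
  pos 3: 'd' -> MATCH
  pos 4: 'c' -> MATCH
  pos 5: 'c' -> MATCH
  pos 6: 'd' -> MATCH
  pos 7: 'e' -> no (excluded)
  pos 8: 'b' -> MATCH
  pos 9: 'e' -> no (excluded)
Total matches: 7

7


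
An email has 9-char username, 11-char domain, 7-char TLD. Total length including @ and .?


An email address has format: username@domain.tld
Username length: 9
'@' character: 1
Domain length: 11
'.' character: 1
TLD length: 7
Total = 9 + 1 + 11 + 1 + 7 = 29

29


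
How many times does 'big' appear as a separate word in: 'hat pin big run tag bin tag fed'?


Scanning each word for exact match 'big':
  Word 1: 'hat' -> no
  Word 2: 'pin' -> no
  Word 3: 'big' -> MATCH
  Word 4: 'run' -> no
  Word 5: 'tag' -> no
  Word 6: 'bin' -> no
  Word 7: 'tag' -> no
  Word 8: 'fed' -> no
Total matches: 1

1


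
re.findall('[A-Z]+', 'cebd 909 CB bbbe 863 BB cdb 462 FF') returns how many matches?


Pattern '[A-Z]+' finds one or more uppercase letters.
Text: 'cebd 909 CB bbbe 863 BB cdb 462 FF'
Scanning for matches:
  Match 1: 'CB'
  Match 2: 'BB'
  Match 3: 'FF'
Total matches: 3

3


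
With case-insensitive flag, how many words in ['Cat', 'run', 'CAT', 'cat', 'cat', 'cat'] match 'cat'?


Case-insensitive matching: compare each word's lowercase form to 'cat'.
  'Cat' -> lower='cat' -> MATCH
  'run' -> lower='run' -> no
  'CAT' -> lower='cat' -> MATCH
  'cat' -> lower='cat' -> MATCH
  'cat' -> lower='cat' -> MATCH
  'cat' -> lower='cat' -> MATCH
Matches: ['Cat', 'CAT', 'cat', 'cat', 'cat']
Count: 5

5


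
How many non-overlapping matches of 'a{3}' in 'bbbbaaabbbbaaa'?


Pattern 'a{3}' matches exactly 3 consecutive a's (greedy, non-overlapping).
String: 'bbbbaaabbbbaaa'
Scanning for runs of a's:
  Run at pos 4: 'aaa' (length 3) -> 1 match(es)
  Run at pos 11: 'aaa' (length 3) -> 1 match(es)
Matches found: ['aaa', 'aaa']
Total: 2

2


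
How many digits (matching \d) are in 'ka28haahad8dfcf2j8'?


\d matches any digit 0-9.
Scanning 'ka28haahad8dfcf2j8':
  pos 2: '2' -> DIGIT
  pos 3: '8' -> DIGIT
  pos 10: '8' -> DIGIT
  pos 15: '2' -> DIGIT
  pos 17: '8' -> DIGIT
Digits found: ['2', '8', '8', '2', '8']
Total: 5

5


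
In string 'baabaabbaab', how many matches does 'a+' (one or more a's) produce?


Pattern 'a+' matches one or more consecutive a's.
String: 'baabaabbaab'
Scanning for runs of a:
  Match 1: 'aa' (length 2)
  Match 2: 'aa' (length 2)
  Match 3: 'aa' (length 2)
Total matches: 3

3


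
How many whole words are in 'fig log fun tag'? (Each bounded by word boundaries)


Word boundaries (\b) mark the start/end of each word.
Text: 'fig log fun tag'
Splitting by whitespace:
  Word 1: 'fig'
  Word 2: 'log'
  Word 3: 'fun'
  Word 4: 'tag'
Total whole words: 4

4


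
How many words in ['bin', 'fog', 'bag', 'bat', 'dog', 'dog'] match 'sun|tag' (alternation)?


Alternation 'sun|tag' matches either 'sun' or 'tag'.
Checking each word:
  'bin' -> no
  'fog' -> no
  'bag' -> no
  'bat' -> no
  'dog' -> no
  'dog' -> no
Matches: []
Count: 0

0


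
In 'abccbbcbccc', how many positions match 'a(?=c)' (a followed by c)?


Lookahead 'a(?=c)' matches 'a' only when followed by 'c'.
String: 'abccbbcbccc'
Checking each position where char is 'a':
  pos 0: 'a' -> no (next='b')
Matching positions: []
Count: 0

0


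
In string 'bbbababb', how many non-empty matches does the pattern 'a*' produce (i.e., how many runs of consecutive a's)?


Pattern 'a*' matches zero or more a's. We want non-empty runs of consecutive a's.
String: 'bbbababb'
Walking through the string to find runs of a's:
  Run 1: positions 3-3 -> 'a'
  Run 2: positions 5-5 -> 'a'
Non-empty runs found: ['a', 'a']
Count: 2

2


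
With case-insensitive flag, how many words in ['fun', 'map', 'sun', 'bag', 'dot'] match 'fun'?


Case-insensitive matching: compare each word's lowercase form to 'fun'.
  'fun' -> lower='fun' -> MATCH
  'map' -> lower='map' -> no
  'sun' -> lower='sun' -> no
  'bag' -> lower='bag' -> no
  'dot' -> lower='dot' -> no
Matches: ['fun']
Count: 1

1
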